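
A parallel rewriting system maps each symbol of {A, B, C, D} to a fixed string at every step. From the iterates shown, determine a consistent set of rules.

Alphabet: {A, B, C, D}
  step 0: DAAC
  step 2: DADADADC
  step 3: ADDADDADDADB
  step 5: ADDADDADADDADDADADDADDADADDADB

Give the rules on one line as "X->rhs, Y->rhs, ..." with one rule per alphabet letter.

A->D, B->C, C->B, D->AD

  step 2 ⇒ step 3: DADADADC ⇒ AD·D·AD·D·AD·D·AD·B
    A ↦ D
    C ↦ B
    D ↦ AD
    B ↦ C  (constrained at step 3)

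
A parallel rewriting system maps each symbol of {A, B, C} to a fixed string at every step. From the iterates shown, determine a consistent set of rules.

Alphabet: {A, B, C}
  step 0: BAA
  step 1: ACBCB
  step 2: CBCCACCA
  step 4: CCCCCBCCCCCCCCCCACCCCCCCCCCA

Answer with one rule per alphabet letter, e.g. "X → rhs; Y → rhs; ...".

  step 1 ⇒ step 2: ACBCB ⇒ CB·CC·A·CC·A
    A ↦ CB
    B ↦ A
    C ↦ CC

A->CB, B->A, C->CC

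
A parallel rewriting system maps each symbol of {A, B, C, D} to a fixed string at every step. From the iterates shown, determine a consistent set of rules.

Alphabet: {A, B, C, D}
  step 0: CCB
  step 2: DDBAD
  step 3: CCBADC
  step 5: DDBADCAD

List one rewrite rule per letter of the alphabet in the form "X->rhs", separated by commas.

A->D, B->BA, C->A, D->C

  step 2 ⇒ step 3: DDBAD ⇒ C·C·BA·D·C
    A ↦ D
    B ↦ BA
    D ↦ C
    C ↦ A  (constrained at step 0)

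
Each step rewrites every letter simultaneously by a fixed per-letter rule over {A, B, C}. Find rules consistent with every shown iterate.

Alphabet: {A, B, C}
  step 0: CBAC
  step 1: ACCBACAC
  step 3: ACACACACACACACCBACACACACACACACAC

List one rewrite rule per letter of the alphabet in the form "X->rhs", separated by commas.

  step 0 ⇒ step 1: CBAC ⇒ AC·CB·AC·AC
    A ↦ AC
    B ↦ CB
    C ↦ AC

A->AC, B->CB, C->AC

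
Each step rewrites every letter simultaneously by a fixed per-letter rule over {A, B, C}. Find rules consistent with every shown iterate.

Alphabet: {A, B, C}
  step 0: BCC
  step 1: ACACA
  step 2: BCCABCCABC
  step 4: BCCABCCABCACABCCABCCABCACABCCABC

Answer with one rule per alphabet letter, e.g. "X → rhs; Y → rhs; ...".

  step 1 ⇒ step 2: ACACA ⇒ BC·CA·BC·CA·BC
    A ↦ BC
    C ↦ CA
  step 0 ⇒ step 1: BCC ⇒ A·CA·CA
    B ↦ A

A->BC, B->A, C->CA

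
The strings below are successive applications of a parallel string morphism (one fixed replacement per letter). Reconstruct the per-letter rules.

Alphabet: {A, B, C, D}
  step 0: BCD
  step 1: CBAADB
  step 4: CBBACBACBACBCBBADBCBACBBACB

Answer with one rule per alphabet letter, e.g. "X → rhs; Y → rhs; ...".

  step 0 ⇒ step 1: BCD ⇒ CB·A·ADB
    B ↦ CB
    C ↦ A
    D ↦ ADB
    A ↦ B  (constrained at step 1)

A->B, B->CB, C->A, D->ADB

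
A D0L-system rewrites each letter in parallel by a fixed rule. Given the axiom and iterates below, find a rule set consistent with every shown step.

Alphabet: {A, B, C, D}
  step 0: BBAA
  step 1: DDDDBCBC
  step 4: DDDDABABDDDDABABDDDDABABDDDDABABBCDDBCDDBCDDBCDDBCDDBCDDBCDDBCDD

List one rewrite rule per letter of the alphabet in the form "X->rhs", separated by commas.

A->BC, B->DD, C->DD, D->AB

  step 0 ⇒ step 1: BBAA ⇒ DD·DD·BC·BC
    A ↦ BC
    B ↦ DD
    C ↦ DD  (constrained at step 1)
    D ↦ AB  (constrained at step 1)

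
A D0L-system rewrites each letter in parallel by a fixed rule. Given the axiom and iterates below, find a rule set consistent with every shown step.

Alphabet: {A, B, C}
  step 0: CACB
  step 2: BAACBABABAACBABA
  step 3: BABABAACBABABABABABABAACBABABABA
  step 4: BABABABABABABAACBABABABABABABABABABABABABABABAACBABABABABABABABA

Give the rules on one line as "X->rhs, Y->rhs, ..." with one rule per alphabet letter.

  step 3 ⇒ step 4: BABABAACBABABABABABABAACBABABABA ⇒ BA·BA·BA·BA·BA·BA·BA·AC·BA·BA·BA·BA·BA·BA·BA·BA·BA·BA·BA·BA·BA·BA·BA·AC·BA·BA·BA·BA·BA·BA·BA·BA
    A ↦ BA
    B ↦ BA
    C ↦ AC

A->BA, B->BA, C->AC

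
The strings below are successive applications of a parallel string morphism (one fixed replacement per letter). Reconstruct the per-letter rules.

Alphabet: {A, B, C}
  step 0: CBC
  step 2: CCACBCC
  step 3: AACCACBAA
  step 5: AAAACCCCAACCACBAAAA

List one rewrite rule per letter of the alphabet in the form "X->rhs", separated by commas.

  step 2 ⇒ step 3: CCACBCC ⇒ A·A·CC·A·CB·A·A
    A ↦ CC
    B ↦ CB
    C ↦ A

A->CC, B->CB, C->A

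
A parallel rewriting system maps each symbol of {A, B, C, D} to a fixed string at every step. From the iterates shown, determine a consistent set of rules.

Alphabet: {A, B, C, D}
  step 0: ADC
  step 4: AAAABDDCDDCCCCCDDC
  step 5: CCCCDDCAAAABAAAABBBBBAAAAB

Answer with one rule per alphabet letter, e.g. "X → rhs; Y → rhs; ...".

A->C, B->DDC, C->B, D->AA

  step 4 ⇒ step 5: AAAABDDCDDCCCCCDDC ⇒ C·C·C·C·DDC·AA·AA·B·AA·AA·B·B·B·B·B·AA·AA·B
    A ↦ C
    B ↦ DDC
    C ↦ B
    D ↦ AA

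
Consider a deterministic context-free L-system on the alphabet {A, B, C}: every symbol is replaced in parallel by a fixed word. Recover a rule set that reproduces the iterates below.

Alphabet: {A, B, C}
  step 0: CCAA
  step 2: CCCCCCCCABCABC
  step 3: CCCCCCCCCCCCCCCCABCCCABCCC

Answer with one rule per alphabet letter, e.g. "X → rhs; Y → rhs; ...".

A->AB, B->C, C->CC

  step 2 ⇒ step 3: CCCCCCCCABCABC ⇒ CC·CC·CC·CC·CC·CC·CC·CC·AB·C·CC·AB·C·CC
    A ↦ AB
    B ↦ C
    C ↦ CC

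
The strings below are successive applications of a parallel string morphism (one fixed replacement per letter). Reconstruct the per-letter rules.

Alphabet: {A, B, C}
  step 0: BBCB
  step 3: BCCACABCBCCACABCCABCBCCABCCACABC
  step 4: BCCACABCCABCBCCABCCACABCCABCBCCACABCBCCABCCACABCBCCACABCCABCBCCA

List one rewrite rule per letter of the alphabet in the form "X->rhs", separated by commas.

A->BC, B->BC, C->CA

  step 3 ⇒ step 4: BCCACABCBCCACABCCABCBCCABCCACABC ⇒ BC·CA·CA·BC·CA·BC·BC·CA·BC·CA·CA·BC·CA·BC·BC·CA·CA·BC·BC·CA·BC·CA·CA·BC·BC·CA·CA·BC·CA·BC·BC·CA
    A ↦ BC
    B ↦ BC
    C ↦ CA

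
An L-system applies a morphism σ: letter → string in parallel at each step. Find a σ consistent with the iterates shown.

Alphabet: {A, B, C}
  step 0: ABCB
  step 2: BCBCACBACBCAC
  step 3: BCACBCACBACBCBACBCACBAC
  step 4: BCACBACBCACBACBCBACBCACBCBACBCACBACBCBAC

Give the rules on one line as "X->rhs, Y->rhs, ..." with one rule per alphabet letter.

  step 3 ⇒ step 4: BCACBCACBACBCBACBCACBAC ⇒ BC·AC·B·AC·BC·AC·B·AC·BC·B·AC·BC·AC·BC·B·AC·BC·AC·B·AC·BC·B·AC
    A ↦ B
    B ↦ BC
    C ↦ AC

A->B, B->BC, C->AC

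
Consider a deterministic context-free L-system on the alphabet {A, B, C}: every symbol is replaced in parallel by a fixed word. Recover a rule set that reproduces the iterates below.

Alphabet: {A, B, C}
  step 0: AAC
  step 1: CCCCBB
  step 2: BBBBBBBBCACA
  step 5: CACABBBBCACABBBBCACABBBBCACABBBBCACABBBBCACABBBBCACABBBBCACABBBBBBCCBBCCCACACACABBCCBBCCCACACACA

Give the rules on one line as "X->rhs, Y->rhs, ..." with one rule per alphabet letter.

A->CC, B->CA, C->BB

  step 1 ⇒ step 2: CCCCBB ⇒ BB·BB·BB·BB·CA·CA
    B ↦ CA
    C ↦ BB
  step 0 ⇒ step 1: AAC ⇒ CC·CC·BB
    A ↦ CC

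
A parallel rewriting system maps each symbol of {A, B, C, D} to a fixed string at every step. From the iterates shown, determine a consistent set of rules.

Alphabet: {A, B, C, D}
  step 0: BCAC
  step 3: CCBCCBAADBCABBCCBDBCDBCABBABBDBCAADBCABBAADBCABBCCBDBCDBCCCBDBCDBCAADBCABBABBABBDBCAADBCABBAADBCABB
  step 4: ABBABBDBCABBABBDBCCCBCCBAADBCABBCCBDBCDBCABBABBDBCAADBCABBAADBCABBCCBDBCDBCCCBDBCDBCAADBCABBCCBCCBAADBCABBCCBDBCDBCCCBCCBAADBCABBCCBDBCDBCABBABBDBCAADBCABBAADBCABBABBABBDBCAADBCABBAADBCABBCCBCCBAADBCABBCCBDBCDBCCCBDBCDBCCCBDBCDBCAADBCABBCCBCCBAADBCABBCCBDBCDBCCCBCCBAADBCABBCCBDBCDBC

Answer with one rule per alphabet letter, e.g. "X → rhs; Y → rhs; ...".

  step 3 ⇒ step 4: CCBCCBAADBCABBCCBDBCDBCABBABBDBCAADBCABBAADBCABBCCBDBCDBCCCBDBCDBCAADBCABBABBABBDBCAADBCABBAADBCABB ⇒ ABB·ABB·DBC·ABB·ABB·DBC·CCB·CCB·AA·DBC·ABB·CCB·DBC·DBC·ABB·ABB·DBC·AA·DBC·ABB·AA·DBC·ABB·CCB·DBC·DBC·CCB·DBC·DBC·AA·DBC·ABB·CCB·CCB·AA·DBC·ABB·CCB·DBC·DBC·CCB·CCB·AA·DBC·ABB·CCB·DBC·DBC·ABB·ABB·DBC·AA·DBC·ABB·AA·DBC·ABB·ABB·ABB·DBC·AA·DBC·ABB·AA·DBC·ABB·CCB·CCB·AA·DBC·ABB·CCB·DBC·DBC·CCB·DBC·DBC·CCB·DBC·DBC·AA·DBC·ABB·CCB·CCB·AA·DBC·ABB·CCB·DBC·DBC·CCB·CCB·AA·DBC·ABB·CCB·DBC·DBC
    A ↦ CCB
    B ↦ DBC
    C ↦ ABB
    D ↦ AA

A->CCB, B->DBC, C->ABB, D->AA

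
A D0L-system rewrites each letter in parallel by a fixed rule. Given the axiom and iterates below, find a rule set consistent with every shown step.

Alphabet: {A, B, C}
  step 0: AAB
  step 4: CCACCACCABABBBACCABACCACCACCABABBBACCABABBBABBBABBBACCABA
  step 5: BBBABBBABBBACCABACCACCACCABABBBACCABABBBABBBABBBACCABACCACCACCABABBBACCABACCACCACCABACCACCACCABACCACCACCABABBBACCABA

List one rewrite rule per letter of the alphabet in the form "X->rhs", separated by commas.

A->BA, B->CCA, C->B

  step 4 ⇒ step 5: CCACCACCABABBBACCABACCACCACCABABBBACCABABBBABBBABBBACCABA ⇒ B·B·BA·B·B·BA·B·B·BA·CCA·BA·CCA·CCA·CCA·BA·B·B·BA·CCA·BA·B·B·BA·B·B·BA·B·B·BA·CCA·BA·CCA·CCA·CCA·BA·B·B·BA·CCA·BA·CCA·CCA·CCA·BA·CCA·CCA·CCA·BA·CCA·CCA·CCA·BA·B·B·BA·CCA·BA
    A ↦ BA
    B ↦ CCA
    C ↦ B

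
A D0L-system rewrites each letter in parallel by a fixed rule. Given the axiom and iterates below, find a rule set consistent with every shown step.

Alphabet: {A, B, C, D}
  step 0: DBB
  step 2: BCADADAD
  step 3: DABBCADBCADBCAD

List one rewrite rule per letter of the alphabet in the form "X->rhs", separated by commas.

A->BC, B->D, C->AB, D->AD

  step 2 ⇒ step 3: BCADADAD ⇒ D·AB·BC·AD·BC·AD·BC·AD
    A ↦ BC
    B ↦ D
    C ↦ AB
    D ↦ AD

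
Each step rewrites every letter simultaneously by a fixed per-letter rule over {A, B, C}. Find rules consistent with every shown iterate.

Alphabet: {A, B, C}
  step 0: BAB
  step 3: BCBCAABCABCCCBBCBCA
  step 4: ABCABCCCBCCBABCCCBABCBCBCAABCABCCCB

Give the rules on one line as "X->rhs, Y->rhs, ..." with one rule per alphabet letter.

  step 3 ⇒ step 4: BCBCAABCABCCCBBCBCA ⇒ A·BC·A·BC·CCB·CCB·A·BC·CCB·A·BC·BC·BC·A·A·BC·A·BC·CCB
    A ↦ CCB
    B ↦ A
    C ↦ BC

A->CCB, B->A, C->BC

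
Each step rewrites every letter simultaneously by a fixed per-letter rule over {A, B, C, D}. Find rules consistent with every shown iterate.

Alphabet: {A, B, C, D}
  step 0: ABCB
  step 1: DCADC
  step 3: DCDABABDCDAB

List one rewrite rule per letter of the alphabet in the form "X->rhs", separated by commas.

  step 0 ⇒ step 1: ABCB ⇒ D·C·AD·C
    A ↦ D
    B ↦ C
    C ↦ AD
    D ↦ AB  (constrained at step 1)

A->D, B->C, C->AD, D->AB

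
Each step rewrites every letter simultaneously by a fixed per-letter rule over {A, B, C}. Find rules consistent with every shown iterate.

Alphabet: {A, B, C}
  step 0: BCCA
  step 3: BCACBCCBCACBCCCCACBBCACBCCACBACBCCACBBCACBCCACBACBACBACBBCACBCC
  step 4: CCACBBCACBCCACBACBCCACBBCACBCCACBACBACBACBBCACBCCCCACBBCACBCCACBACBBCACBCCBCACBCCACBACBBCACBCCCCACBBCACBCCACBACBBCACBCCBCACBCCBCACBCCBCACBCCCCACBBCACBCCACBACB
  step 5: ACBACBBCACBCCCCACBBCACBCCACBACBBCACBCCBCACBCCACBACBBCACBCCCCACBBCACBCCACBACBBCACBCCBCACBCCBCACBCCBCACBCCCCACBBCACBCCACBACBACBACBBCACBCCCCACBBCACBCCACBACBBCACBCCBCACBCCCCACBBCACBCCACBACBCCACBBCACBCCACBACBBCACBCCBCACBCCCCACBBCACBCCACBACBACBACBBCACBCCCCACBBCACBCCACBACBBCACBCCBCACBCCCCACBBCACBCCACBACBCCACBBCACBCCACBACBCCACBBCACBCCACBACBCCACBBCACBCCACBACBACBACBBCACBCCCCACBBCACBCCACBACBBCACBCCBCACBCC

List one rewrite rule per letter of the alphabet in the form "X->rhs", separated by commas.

A->BC, B->CC, C->ACB

  step 4 ⇒ step 5: CCACBBCACBCCACBACBCCACBBCACBCCACBACBACBACBBCACBCCCCACBBCACBCCACBACBBCACBCCBCACBCCACBACBBCACBCCCCACBBCACBCCACBACBBCACBCCBCACBCCBCACBCCBCACBCCCCACBBCACBCCACBACB ⇒ ACB·ACB·BC·ACB·CC·CC·ACB·BC·ACB·CC·ACB·ACB·BC·ACB·CC·BC·ACB·CC·ACB·ACB·BC·ACB·CC·CC·ACB·BC·ACB·CC·ACB·ACB·BC·ACB·CC·BC·ACB·CC·BC·ACB·CC·BC·ACB·CC·CC·ACB·BC·ACB·CC·ACB·ACB·ACB·ACB·BC·ACB·CC·CC·ACB·BC·ACB·CC·ACB·ACB·BC·ACB·CC·BC·ACB·CC·CC·ACB·BC·ACB·CC·ACB·ACB·CC·ACB·BC·ACB·CC·ACB·ACB·BC·ACB·CC·BC·ACB·CC·CC·ACB·BC·ACB·CC·ACB·ACB·ACB·ACB·BC·ACB·CC·CC·ACB·BC·ACB·CC·ACB·ACB·BC·ACB·CC·BC·ACB·CC·CC·ACB·BC·ACB·CC·ACB·ACB·CC·ACB·BC·ACB·CC·ACB·ACB·CC·ACB·BC·ACB·CC·ACB·ACB·CC·ACB·BC·ACB·CC·ACB·ACB·ACB·ACB·BC·ACB·CC·CC·ACB·BC·ACB·CC·ACB·ACB·BC·ACB·CC·BC·ACB·CC
    A ↦ BC
    B ↦ CC
    C ↦ ACB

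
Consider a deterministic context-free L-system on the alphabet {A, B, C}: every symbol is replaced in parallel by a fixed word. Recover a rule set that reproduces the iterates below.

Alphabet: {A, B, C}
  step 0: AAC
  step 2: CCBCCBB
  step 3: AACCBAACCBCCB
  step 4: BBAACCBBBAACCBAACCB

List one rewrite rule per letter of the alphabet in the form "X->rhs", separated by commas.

  step 3 ⇒ step 4: AACCBAACCBCCB ⇒ B·B·A·A·CCB·B·B·A·A·CCB·A·A·CCB
    A ↦ B
    B ↦ CCB
    C ↦ A

A->B, B->CCB, C->A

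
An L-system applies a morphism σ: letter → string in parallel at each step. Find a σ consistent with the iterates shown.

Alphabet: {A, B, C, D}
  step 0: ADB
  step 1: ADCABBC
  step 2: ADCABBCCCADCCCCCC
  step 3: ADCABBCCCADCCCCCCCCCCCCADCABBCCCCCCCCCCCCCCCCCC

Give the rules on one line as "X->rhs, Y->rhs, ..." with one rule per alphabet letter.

  step 2 ⇒ step 3: ADCABBCCCADCCCCCC ⇒ ADC·ABB·CCC·ADC·C·C·CCC·CCC·CCC·ADC·ABB·CCC·CCC·CCC·CCC·CCC·CCC
    A ↦ ADC
    B ↦ C
    C ↦ CCC
    D ↦ ABB

A->ADC, B->C, C->CCC, D->ABB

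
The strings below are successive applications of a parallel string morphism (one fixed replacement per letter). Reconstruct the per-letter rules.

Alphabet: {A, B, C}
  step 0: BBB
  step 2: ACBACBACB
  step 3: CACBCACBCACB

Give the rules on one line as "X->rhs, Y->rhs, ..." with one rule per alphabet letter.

  step 2 ⇒ step 3: ACBACBACB ⇒ C·A·CB·C·A·CB·C·A·CB
    A ↦ C
    B ↦ CB
    C ↦ A

A->C, B->CB, C->A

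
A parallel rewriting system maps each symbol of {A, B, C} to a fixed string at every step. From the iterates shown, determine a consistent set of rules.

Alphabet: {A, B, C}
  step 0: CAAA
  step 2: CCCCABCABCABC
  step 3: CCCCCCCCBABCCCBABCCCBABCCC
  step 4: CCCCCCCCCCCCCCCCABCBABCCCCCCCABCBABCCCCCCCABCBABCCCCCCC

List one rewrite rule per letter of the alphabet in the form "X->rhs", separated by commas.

A->B, B->ABC, C->CC

  step 3 ⇒ step 4: CCCCCCCCBABCCCBABCCCBABCCC ⇒ CC·CC·CC·CC·CC·CC·CC·CC·ABC·B·ABC·CC·CC·CC·ABC·B·ABC·CC·CC·CC·ABC·B·ABC·CC·CC·CC
    A ↦ B
    B ↦ ABC
    C ↦ CC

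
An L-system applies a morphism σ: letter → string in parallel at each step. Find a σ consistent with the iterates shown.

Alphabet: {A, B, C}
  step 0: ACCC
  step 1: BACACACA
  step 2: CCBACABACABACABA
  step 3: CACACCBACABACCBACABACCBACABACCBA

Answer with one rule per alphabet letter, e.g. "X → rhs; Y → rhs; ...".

A->BA, B->CC, C->CA

  step 2 ⇒ step 3: CCBACABACABACABA ⇒ CA·CA·CC·BA·CA·BA·CC·BA·CA·BA·CC·BA·CA·BA·CC·BA
    A ↦ BA
    B ↦ CC
    C ↦ CA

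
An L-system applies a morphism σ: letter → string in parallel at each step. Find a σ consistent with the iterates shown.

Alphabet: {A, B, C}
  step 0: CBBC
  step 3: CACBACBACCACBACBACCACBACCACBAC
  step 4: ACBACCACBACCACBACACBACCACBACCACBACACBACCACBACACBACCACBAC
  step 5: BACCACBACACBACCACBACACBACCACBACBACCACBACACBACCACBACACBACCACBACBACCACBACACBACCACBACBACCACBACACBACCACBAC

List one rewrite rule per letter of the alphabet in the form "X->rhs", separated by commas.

  step 4 ⇒ step 5: ACBACCACBACCACBACACBACCACBACCACBACACBACCACBACACBACCACBAC ⇒ B·AC·CAC·B·AC·AC·B·AC·CAC·B·AC·AC·B·AC·CAC·B·AC·B·AC·CAC·B·AC·AC·B·AC·CAC·B·AC·AC·B·AC·CAC·B·AC·B·AC·CAC·B·AC·AC·B·AC·CAC·B·AC·B·AC·CAC·B·AC·AC·B·AC·CAC·B·AC
    A ↦ B
    B ↦ CAC
    C ↦ AC

A->B, B->CAC, C->AC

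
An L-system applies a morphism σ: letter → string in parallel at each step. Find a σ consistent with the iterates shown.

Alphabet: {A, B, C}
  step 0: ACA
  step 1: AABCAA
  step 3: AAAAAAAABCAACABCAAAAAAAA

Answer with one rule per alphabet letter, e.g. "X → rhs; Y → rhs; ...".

A->AA, B->CA, C->BC

  step 0 ⇒ step 1: ACA ⇒ AA·BC·AA
    A ↦ AA
    C ↦ BC
    B ↦ CA  (constrained at step 1)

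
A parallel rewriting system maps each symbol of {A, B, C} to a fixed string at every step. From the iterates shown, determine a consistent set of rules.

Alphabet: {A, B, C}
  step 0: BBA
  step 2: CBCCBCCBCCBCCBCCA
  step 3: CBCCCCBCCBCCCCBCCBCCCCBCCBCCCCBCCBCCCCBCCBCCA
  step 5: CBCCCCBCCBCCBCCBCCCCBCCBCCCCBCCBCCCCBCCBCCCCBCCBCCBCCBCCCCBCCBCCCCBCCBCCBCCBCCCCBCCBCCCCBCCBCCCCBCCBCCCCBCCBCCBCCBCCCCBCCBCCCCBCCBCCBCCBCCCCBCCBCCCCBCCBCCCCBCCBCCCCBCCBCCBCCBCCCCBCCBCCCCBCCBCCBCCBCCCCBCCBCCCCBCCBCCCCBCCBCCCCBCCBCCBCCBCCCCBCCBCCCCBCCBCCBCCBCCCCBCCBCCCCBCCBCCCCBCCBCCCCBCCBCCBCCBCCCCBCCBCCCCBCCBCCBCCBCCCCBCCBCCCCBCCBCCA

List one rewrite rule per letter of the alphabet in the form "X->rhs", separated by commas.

A->CA, B->CC, C->CBC

  step 2 ⇒ step 3: CBCCBCCBCCBCCBCCA ⇒ CBC·CC·CBC·CBC·CC·CBC·CBC·CC·CBC·CBC·CC·CBC·CBC·CC·CBC·CBC·CA
    A ↦ CA
    B ↦ CC
    C ↦ CBC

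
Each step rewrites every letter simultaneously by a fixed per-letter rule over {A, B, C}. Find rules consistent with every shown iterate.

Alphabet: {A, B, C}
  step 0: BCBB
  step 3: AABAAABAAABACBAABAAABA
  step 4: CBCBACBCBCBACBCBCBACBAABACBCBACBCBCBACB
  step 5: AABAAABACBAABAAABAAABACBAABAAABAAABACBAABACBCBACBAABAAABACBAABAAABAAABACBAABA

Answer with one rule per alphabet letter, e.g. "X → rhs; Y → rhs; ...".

  step 4 ⇒ step 5: CBCBACBCBCBACBCBCBACBAABACBCBACBCBCBACB ⇒ AAB·A·AAB·A·CB·AAB·A·AAB·A·AAB·A·CB·AAB·A·AAB·A·AAB·A·CB·AAB·A·CB·CB·A·CB·AAB·A·AAB·A·CB·AAB·A·AAB·A·AAB·A·CB·AAB·A
    A ↦ CB
    B ↦ A
    C ↦ AAB

A->CB, B->A, C->AAB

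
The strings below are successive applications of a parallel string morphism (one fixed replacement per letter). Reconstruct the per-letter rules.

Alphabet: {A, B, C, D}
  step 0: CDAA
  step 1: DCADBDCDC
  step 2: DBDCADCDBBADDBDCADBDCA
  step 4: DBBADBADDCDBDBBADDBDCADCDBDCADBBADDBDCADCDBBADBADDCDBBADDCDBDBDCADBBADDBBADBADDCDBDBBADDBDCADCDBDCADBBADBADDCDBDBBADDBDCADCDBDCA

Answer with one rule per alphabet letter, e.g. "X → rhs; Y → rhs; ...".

A->DC, B->BAD, C->DCA, D->DB

  step 1 ⇒ step 2: DCADBDCDC ⇒ DB·DCA·DC·DB·BAD·DB·DCA·DB·DCA
    A ↦ DC
    B ↦ BAD
    C ↦ DCA
    D ↦ DB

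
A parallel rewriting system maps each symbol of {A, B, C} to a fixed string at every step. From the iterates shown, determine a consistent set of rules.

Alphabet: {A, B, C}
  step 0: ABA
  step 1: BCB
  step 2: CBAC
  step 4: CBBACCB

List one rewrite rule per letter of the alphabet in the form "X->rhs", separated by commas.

A->B, B->C, C->BA

  step 1 ⇒ step 2: BCB ⇒ C·BA·C
    B ↦ C
    C ↦ BA
  step 0 ⇒ step 1: ABA ⇒ B·C·B
    A ↦ B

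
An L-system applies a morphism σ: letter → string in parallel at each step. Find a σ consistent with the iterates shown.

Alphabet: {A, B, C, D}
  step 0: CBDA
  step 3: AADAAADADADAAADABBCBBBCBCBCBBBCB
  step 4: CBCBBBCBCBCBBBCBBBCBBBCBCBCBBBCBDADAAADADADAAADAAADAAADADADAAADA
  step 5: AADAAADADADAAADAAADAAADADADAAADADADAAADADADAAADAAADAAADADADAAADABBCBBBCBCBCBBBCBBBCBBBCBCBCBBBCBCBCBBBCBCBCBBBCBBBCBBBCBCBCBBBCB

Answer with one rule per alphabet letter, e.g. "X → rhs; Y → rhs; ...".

  step 4 ⇒ step 5: CBCBBBCBCBCBBBCBBBCBBBCBCBCBBBCBDADAAADADADAAADAAADAAADADADAAADA ⇒ AA·DA·AA·DA·DA·DA·AA·DA·AA·DA·AA·DA·DA·DA·AA·DA·DA·DA·AA·DA·DA·DA·AA·DA·AA·DA·AA·DA·DA·DA·AA·DA·BB·CB·BB·CB·CB·CB·BB·CB·BB·CB·BB·CB·CB·CB·BB·CB·CB·CB·BB·CB·CB·CB·BB·CB·BB·CB·BB·CB·CB·CB·BB·CB
    A ↦ CB
    B ↦ DA
    C ↦ AA
    D ↦ BB

A->CB, B->DA, C->AA, D->BB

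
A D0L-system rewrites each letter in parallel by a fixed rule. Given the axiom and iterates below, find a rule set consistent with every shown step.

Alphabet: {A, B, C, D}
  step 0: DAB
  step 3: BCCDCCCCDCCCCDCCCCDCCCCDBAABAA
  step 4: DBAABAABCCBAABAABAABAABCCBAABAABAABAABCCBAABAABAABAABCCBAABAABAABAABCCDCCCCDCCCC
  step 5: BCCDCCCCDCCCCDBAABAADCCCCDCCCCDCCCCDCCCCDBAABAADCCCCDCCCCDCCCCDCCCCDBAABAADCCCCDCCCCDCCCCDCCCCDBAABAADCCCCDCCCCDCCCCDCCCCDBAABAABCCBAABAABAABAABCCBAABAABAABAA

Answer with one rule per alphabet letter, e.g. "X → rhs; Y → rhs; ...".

  step 4 ⇒ step 5: DBAABAABCCBAABAABAABAABCCBAABAABAABAABCCBAABAABAABAABCCBAABAABAABAABCCDCCCCDCCCC ⇒ BCC·D·CC·CC·D·CC·CC·D·BAA·BAA·D·CC·CC·D·CC·CC·D·CC·CC·D·CC·CC·D·BAA·BAA·D·CC·CC·D·CC·CC·D·CC·CC·D·CC·CC·D·BAA·BAA·D·CC·CC·D·CC·CC·D·CC·CC·D·CC·CC·D·BAA·BAA·D·CC·CC·D·CC·CC·D·CC·CC·D·CC·CC·D·BAA·BAA·BCC·BAA·BAA·BAA·BAA·BCC·BAA·BAA·BAA·BAA
    A ↦ CC
    B ↦ D
    C ↦ BAA
    D ↦ BCC

A->CC, B->D, C->BAA, D->BCC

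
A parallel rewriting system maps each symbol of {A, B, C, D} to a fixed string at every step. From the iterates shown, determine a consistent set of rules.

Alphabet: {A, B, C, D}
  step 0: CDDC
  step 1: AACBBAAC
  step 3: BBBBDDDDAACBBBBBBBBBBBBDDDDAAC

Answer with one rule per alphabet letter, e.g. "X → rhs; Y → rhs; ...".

A->DD, B->BB, C->AAC, D->B

  step 0 ⇒ step 1: CDDC ⇒ AAC·B·B·AAC
    C ↦ AAC
    D ↦ B
    A ↦ DD  (constrained at step 1)
    B ↦ BB  (constrained at step 1)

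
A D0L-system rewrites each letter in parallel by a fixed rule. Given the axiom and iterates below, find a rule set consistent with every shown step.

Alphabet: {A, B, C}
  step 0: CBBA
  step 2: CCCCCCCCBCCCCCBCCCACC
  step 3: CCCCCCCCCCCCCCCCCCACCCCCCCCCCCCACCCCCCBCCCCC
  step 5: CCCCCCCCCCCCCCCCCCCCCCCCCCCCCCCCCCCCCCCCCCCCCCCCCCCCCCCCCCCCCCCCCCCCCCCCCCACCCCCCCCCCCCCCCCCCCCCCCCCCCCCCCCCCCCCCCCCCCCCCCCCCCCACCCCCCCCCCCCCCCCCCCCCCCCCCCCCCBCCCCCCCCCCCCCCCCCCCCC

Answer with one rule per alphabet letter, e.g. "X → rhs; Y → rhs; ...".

  step 2 ⇒ step 3: CCCCCCCCBCCCCCBCCCACC ⇒ CC·CC·CC·CC·CC·CC·CC·CC·CCA·CC·CC·CC·CC·CC·CCA·CC·CC·CC·BC·CC·CC
    A ↦ BC
    B ↦ CCA
    C ↦ CC

A->BC, B->CCA, C->CC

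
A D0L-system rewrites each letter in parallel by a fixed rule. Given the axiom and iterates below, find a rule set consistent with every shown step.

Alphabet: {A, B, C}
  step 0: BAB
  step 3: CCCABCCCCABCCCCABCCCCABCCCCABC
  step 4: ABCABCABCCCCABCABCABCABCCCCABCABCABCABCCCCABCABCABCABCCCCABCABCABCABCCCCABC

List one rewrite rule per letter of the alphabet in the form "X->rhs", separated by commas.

  step 3 ⇒ step 4: CCCABCCCCABCCCCABCCCCABCCCCABC ⇒ ABC·ABC·ABC·C·CC·ABC·ABC·ABC·ABC·C·CC·ABC·ABC·ABC·ABC·C·CC·ABC·ABC·ABC·ABC·C·CC·ABC·ABC·ABC·ABC·C·CC·ABC
    A ↦ C
    B ↦ CC
    C ↦ ABC

A->C, B->CC, C->ABC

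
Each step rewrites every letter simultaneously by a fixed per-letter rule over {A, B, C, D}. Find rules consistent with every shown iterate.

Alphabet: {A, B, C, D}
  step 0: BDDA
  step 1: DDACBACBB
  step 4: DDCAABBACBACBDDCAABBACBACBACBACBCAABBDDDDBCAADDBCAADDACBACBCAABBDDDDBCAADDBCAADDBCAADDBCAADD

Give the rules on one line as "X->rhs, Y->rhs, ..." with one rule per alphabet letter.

A->B, B->DD, C->CAA, D->ACB

  step 0 ⇒ step 1: BDDA ⇒ DD·ACB·ACB·B
    A ↦ B
    B ↦ DD
    D ↦ ACB
    C ↦ CAA  (constrained at step 1)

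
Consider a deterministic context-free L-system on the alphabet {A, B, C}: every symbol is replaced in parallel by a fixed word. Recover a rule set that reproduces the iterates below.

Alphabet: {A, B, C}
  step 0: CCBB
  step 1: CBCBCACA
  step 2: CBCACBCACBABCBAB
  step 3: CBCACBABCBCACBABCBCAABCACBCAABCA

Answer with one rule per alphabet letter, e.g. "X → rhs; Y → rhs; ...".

  step 2 ⇒ step 3: CBCACBCACBABCBAB ⇒ CB·CA·CB·AB·CB·CA·CB·AB·CB·CA·AB·CA·CB·CA·AB·CA
    A ↦ AB
    B ↦ CA
    C ↦ CB

A->AB, B->CA, C->CB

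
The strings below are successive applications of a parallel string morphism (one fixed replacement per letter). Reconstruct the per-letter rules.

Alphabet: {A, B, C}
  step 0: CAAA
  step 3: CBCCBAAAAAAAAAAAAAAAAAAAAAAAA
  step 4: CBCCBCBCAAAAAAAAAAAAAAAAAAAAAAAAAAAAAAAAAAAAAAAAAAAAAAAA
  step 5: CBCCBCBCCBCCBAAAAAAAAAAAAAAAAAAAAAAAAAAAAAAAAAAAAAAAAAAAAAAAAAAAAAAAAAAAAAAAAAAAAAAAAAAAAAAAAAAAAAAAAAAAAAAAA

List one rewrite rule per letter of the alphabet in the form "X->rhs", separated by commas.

A->AA, B->C, C->CB

  step 4 ⇒ step 5: CBCCBCBCAAAAAAAAAAAAAAAAAAAAAAAAAAAAAAAAAAAAAAAAAAAAAAAA ⇒ CB·C·CB·CB·C·CB·C·CB·AA·AA·AA·AA·AA·AA·AA·AA·AA·AA·AA·AA·AA·AA·AA·AA·AA·AA·AA·AA·AA·AA·AA·AA·AA·AA·AA·AA·AA·AA·AA·AA·AA·AA·AA·AA·AA·AA·AA·AA·AA·AA·AA·AA·AA·AA·AA·AA
    A ↦ AA
    B ↦ C
    C ↦ CB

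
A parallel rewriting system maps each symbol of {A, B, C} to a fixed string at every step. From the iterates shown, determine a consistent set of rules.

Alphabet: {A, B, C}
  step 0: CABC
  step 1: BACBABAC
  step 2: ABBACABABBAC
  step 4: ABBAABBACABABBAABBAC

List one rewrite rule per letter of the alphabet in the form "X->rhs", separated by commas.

A->B, B->A, C->BAC

  step 1 ⇒ step 2: BACBABAC ⇒ A·B·BAC·A·B·A·B·BAC
    A ↦ B
    B ↦ A
    C ↦ BAC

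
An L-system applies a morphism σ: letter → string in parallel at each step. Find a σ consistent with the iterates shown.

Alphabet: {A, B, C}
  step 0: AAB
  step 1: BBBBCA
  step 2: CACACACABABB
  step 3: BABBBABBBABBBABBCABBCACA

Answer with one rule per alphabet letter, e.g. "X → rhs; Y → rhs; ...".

  step 2 ⇒ step 3: CACACACABABB ⇒ BA·BB·BA·BB·BA·BB·BA·BB·CA·BB·CA·CA
    A ↦ BB
    B ↦ CA
    C ↦ BA

A->BB, B->CA, C->BA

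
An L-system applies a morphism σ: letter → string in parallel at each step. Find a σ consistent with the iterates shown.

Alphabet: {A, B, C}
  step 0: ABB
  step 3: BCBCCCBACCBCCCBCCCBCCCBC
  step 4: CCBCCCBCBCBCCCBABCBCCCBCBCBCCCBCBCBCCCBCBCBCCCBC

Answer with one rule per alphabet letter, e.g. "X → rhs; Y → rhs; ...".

A->BA, B->CC, C->BC

  step 3 ⇒ step 4: BCBCCCBACCBCCCBCCCBCCCBC ⇒ CC·BC·CC·BC·BC·BC·CC·BA·BC·BC·CC·BC·BC·BC·CC·BC·BC·BC·CC·BC·BC·BC·CC·BC
    A ↦ BA
    B ↦ CC
    C ↦ BC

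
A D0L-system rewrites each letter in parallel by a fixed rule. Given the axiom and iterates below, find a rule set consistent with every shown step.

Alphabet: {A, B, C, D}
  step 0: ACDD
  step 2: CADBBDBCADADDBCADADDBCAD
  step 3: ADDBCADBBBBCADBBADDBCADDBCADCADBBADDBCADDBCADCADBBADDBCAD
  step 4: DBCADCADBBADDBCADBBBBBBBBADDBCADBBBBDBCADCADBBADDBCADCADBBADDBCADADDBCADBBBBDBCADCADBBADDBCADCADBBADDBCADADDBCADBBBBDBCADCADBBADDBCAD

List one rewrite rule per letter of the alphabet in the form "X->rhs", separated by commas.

A->DB, B->BB, C->AD, D->CAD

  step 3 ⇒ step 4: ADDBCADBBBBCADBBADDBCADDBCADCADBBADDBCADDBCADCADBBADDBCAD ⇒ DB·CAD·CAD·BB·AD·DB·CAD·BB·BB·BB·BB·AD·DB·CAD·BB·BB·DB·CAD·CAD·BB·AD·DB·CAD·CAD·BB·AD·DB·CAD·AD·DB·CAD·BB·BB·DB·CAD·CAD·BB·AD·DB·CAD·CAD·BB·AD·DB·CAD·AD·DB·CAD·BB·BB·DB·CAD·CAD·BB·AD·DB·CAD
    A ↦ DB
    B ↦ BB
    C ↦ AD
    D ↦ CAD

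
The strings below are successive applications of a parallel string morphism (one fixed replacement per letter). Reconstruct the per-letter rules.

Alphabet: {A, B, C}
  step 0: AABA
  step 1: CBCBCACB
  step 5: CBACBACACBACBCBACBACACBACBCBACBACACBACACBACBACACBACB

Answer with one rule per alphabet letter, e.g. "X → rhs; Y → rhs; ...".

A->CB, B->CA, C->A

  step 0 ⇒ step 1: AABA ⇒ CB·CB·CA·CB
    A ↦ CB
    B ↦ CA
    C ↦ A  (constrained at step 1)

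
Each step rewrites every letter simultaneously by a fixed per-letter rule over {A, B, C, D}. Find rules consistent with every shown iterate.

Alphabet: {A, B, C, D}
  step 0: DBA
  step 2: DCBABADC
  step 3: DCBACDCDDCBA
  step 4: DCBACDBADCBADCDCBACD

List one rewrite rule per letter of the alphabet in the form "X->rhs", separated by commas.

  step 3 ⇒ step 4: DCBACDCDDCBA ⇒ DC·BA·C·D·BA·DC·BA·DC·DC·BA·C·D
    A ↦ D
    B ↦ C
    C ↦ BA
    D ↦ DC

A->D, B->C, C->BA, D->DC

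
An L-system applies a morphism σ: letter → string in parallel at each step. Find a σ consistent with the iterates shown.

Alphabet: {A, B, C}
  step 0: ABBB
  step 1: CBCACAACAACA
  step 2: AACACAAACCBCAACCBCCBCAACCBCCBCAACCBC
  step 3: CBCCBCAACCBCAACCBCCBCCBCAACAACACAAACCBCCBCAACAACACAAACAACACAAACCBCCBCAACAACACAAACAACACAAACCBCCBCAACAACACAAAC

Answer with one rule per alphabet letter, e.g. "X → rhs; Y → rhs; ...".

A->CBC, B->ACA, C->AAC

  step 2 ⇒ step 3: AACACAAACCBCAACCBCCBCAACCBCCBCAACCBC ⇒ CBC·CBC·AAC·CBC·AAC·CBC·CBC·CBC·AAC·AAC·ACA·AAC·CBC·CBC·AAC·AAC·ACA·AAC·AAC·ACA·AAC·CBC·CBC·AAC·AAC·ACA·AAC·AAC·ACA·AAC·CBC·CBC·AAC·AAC·ACA·AAC
    A ↦ CBC
    B ↦ ACA
    C ↦ AAC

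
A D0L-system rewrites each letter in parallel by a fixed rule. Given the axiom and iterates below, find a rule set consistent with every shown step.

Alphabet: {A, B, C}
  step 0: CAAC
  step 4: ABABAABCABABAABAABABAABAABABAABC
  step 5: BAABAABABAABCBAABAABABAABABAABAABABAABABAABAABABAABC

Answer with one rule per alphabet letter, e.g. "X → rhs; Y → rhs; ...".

A->BA, B->A, C->BC

  step 4 ⇒ step 5: ABABAABCABABAABAABABAABAABABAABC ⇒ BA·A·BA·A·BA·BA·A·BC·BA·A·BA·A·BA·BA·A·BA·BA·A·BA·A·BA·BA·A·BA·BA·A·BA·A·BA·BA·A·BC
    A ↦ BA
    B ↦ A
    C ↦ BC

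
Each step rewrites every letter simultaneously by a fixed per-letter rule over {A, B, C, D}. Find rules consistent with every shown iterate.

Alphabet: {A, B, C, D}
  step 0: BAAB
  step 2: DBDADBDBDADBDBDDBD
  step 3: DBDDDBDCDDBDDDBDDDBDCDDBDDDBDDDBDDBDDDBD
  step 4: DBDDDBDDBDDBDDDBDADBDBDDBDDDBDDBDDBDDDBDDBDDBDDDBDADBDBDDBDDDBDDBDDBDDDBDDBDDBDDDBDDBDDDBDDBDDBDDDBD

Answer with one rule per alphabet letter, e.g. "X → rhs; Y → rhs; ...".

A->CD, B->D, C->ADB, D->DBD

  step 3 ⇒ step 4: DBDDDBDCDDBDDDBDDDBDCDDBDDDBDDDBDDBDDDBD ⇒ DBD·D·DBD·DBD·DBD·D·DBD·ADB·DBD·DBD·D·DBD·DBD·DBD·D·DBD·DBD·DBD·D·DBD·ADB·DBD·DBD·D·DBD·DBD·DBD·D·DBD·DBD·DBD·D·DBD·DBD·D·DBD·DBD·DBD·D·DBD
    B ↦ D
    C ↦ ADB
    D ↦ DBD
  step 2 ⇒ step 3: DBDADBDBDADBDBDDBD ⇒ DBD·D·DBD·CD·DBD·D·DBD·D·DBD·CD·DBD·D·DBD·D·DBD·DBD·D·DBD
    A ↦ CD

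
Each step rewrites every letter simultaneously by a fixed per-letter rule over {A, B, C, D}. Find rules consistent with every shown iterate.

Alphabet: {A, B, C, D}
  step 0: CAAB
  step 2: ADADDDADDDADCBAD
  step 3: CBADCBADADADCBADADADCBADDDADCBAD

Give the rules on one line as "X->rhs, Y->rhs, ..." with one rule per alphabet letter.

A->CB, B->AD, C->DD, D->AD

  step 2 ⇒ step 3: ADADDDADDDADCBAD ⇒ CB·AD·CB·AD·AD·AD·CB·AD·AD·AD·CB·AD·DD·AD·CB·AD
    A ↦ CB
    B ↦ AD
    C ↦ DD
    D ↦ AD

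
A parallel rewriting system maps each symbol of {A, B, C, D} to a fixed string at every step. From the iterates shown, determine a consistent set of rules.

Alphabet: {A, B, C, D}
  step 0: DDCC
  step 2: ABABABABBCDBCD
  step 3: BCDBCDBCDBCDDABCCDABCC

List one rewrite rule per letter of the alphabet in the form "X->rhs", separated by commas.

A->BC, B->D, C->AB, D->CC

  step 2 ⇒ step 3: ABABABABBCDBCD ⇒ BC·D·BC·D·BC·D·BC·D·D·AB·CC·D·AB·CC
    A ↦ BC
    B ↦ D
    C ↦ AB
    D ↦ CC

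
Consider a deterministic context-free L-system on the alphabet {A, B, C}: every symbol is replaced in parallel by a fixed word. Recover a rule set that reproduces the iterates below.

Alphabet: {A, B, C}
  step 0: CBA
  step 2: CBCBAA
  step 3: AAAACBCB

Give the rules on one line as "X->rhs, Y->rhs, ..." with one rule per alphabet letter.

  step 2 ⇒ step 3: CBCBAA ⇒ A·A·A·A·CB·CB
    A ↦ CB
    B ↦ A
    C ↦ A

A->CB, B->A, C->A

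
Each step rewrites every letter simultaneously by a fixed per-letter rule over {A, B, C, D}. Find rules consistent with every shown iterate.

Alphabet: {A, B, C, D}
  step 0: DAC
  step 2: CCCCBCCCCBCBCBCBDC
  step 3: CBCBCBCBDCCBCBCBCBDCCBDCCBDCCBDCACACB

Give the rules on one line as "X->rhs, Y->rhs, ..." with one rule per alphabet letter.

A->CCC, B->DC, C->CB, D->ACA

  step 2 ⇒ step 3: CCCCBCCCCBCBCBCBDC ⇒ CB·CB·CB·CB·DC·CB·CB·CB·CB·DC·CB·DC·CB·DC·CB·DC·ACA·CB
    B ↦ DC
    C ↦ CB
    D ↦ ACA
    A ↦ CCC  (constrained at step 0)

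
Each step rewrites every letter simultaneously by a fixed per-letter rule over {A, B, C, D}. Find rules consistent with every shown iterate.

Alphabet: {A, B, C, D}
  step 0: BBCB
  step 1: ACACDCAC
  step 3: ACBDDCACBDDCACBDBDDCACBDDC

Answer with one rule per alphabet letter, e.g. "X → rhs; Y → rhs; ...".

  step 0 ⇒ step 1: BBCB ⇒ AC·AC·DC·AC
    B ↦ AC
    C ↦ DC
    A ↦ B  (constrained at step 1)
    D ↦ BD  (constrained at step 1)

A->B, B->AC, C->DC, D->BD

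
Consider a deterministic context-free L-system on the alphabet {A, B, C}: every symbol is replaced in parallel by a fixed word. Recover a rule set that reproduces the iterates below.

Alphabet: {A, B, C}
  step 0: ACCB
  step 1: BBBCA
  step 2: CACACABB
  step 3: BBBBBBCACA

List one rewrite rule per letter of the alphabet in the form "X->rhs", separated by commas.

A->B, B->CA, C->B

  step 2 ⇒ step 3: CACACABB ⇒ B·B·B·B·B·B·CA·CA
    A ↦ B
    B ↦ CA
    C ↦ B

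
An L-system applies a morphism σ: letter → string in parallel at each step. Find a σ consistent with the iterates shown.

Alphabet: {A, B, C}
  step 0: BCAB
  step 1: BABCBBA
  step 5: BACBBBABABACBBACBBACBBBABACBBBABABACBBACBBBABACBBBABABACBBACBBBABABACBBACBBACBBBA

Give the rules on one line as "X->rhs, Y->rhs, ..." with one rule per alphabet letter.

A->CB, B->BA, C->B

  step 0 ⇒ step 1: BCAB ⇒ BA·B·CB·BA
    A ↦ CB
    B ↦ BA
    C ↦ B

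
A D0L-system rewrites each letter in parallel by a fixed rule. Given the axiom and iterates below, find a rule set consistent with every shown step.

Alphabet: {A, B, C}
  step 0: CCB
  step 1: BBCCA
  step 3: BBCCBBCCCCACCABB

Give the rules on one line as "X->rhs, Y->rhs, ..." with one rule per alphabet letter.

  step 0 ⇒ step 1: CCB ⇒ B·B·CCA
    B ↦ CCA
    C ↦ B
    A ↦ CC  (constrained at step 1)

A->CC, B->CCA, C->B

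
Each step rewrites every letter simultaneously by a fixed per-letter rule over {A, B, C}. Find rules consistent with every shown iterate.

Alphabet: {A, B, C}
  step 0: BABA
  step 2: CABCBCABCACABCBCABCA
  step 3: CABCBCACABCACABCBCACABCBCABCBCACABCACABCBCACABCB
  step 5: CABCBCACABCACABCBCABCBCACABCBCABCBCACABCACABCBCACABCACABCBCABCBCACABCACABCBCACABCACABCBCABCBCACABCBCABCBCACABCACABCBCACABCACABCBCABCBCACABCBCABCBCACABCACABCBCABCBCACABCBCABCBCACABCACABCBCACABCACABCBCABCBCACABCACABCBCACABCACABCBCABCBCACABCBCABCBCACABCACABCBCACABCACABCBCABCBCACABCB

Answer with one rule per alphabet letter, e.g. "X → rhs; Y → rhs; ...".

A->CB, B->CA, C->CAB

  step 2 ⇒ step 3: CABCBCABCACABCBCABCA ⇒ CAB·CB·CA·CAB·CA·CAB·CB·CA·CAB·CB·CAB·CB·CA·CAB·CA·CAB·CB·CA·CAB·CB
    A ↦ CB
    B ↦ CA
    C ↦ CAB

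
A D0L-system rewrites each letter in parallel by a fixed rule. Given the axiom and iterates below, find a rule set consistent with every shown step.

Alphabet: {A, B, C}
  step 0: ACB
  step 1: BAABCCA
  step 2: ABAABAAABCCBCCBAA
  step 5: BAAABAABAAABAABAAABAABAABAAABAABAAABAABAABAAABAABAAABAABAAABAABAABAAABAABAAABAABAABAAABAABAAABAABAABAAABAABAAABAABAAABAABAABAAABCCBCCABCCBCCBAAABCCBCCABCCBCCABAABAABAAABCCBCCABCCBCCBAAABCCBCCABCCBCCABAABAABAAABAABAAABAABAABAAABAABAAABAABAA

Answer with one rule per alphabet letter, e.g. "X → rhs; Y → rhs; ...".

A->BAA, B->A, C->BCC

  step 1 ⇒ step 2: BAABCCA ⇒ A·BAA·BAA·A·BCC·BCC·BAA
    A ↦ BAA
    B ↦ A
    C ↦ BCC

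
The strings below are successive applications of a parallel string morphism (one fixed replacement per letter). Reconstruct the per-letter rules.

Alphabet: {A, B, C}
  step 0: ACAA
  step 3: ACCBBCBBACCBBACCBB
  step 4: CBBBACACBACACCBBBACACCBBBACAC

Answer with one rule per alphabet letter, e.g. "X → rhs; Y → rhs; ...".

A->CB, B->AC, C->B

  step 3 ⇒ step 4: ACCBBCBBACCBBACCBB ⇒ CB·B·B·AC·AC·B·AC·AC·CB·B·B·AC·AC·CB·B·B·AC·AC
    A ↦ CB
    B ↦ AC
    C ↦ B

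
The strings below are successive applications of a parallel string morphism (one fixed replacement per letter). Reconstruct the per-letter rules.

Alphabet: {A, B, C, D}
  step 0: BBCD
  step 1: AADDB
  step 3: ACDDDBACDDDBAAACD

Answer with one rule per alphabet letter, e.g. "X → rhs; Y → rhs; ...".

A->ACD, B->A, C->DD, D->B

  step 0 ⇒ step 1: BBCD ⇒ A·A·DD·B
    B ↦ A
    C ↦ DD
    D ↦ B
    A ↦ ACD  (constrained at step 1)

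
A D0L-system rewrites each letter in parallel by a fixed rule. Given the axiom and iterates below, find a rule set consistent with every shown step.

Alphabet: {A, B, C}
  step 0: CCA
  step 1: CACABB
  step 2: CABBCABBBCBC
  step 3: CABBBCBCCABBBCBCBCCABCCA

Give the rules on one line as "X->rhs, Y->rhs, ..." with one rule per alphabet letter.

A->BB, B->BC, C->CA

  step 2 ⇒ step 3: CABBCABBBCBC ⇒ CA·BB·BC·BC·CA·BB·BC·BC·BC·CA·BC·CA
    A ↦ BB
    B ↦ BC
    C ↦ CA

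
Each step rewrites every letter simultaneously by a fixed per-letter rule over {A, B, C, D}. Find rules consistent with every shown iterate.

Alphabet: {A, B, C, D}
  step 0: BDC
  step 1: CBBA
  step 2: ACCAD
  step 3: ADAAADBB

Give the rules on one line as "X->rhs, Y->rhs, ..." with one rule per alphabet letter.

  step 2 ⇒ step 3: ACCAD ⇒ AD·A·A·AD·BB
    A ↦ AD
    C ↦ A
    D ↦ BB
  step 0 ⇒ step 1: BDC ⇒ C·BB·A
    B ↦ C

A->AD, B->C, C->A, D->BB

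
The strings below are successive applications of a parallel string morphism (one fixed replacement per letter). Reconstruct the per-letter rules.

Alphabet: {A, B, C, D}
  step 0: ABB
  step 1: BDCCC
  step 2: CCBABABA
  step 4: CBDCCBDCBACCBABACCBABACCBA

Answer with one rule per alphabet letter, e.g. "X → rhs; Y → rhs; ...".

  step 1 ⇒ step 2: BDCCC ⇒ C·C·BA·BA·BA
    B ↦ C
    C ↦ BA
    D ↦ C
  step 0 ⇒ step 1: ABB ⇒ BDC·C·C
    A ↦ BDC

A->BDC, B->C, C->BA, D->C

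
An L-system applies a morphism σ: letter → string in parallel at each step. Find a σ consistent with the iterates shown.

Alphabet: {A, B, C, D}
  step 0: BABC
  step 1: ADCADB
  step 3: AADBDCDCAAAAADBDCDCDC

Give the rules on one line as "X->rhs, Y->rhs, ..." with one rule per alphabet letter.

A->DC, B->A, C->DB, D->AA

  step 0 ⇒ step 1: BABC ⇒ A·DC·A·DB
    A ↦ DC
    B ↦ A
    C ↦ DB
    D ↦ AA  (constrained at step 1)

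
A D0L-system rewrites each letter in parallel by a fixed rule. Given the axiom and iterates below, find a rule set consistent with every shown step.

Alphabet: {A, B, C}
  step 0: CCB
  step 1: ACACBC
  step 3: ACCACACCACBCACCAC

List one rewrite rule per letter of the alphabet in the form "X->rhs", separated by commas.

  step 0 ⇒ step 1: CCB ⇒ AC·AC·BC
    B ↦ BC
    C ↦ AC
    A ↦ C  (constrained at step 1)

A->C, B->BC, C->AC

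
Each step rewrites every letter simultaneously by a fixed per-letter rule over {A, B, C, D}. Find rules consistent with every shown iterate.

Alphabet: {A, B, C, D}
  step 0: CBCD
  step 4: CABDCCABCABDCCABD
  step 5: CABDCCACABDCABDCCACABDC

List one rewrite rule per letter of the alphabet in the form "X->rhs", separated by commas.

  step 4 ⇒ step 5: CABDCCABCABDCCABD ⇒ CA·B·D·C·CA·CA·B·D·CA·B·D·C·CA·CA·B·D·C
    A ↦ B
    B ↦ D
    C ↦ CA
    D ↦ C

A->B, B->D, C->CA, D->C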